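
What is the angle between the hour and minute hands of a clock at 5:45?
Hour hand position: 5 x 30 + 45 x 0.5 = 172.5 degrees
Minute hand position: 45 x 6 = 270 degrees
Difference: |172.5 - 270| = 97.5 degrees
The angle between the hands is 97.5 degrees

Final answer: 97.5 degrees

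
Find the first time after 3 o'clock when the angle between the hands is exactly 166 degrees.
At t minutes past 3:00, the hour hand is at 30 x 3 + 0.5t degrees and the minute hand is at 6t degrees.
The smaller angle between them is 166 degrees when |30H - 5.5t| = 166 or |30H - 5.5t| = 194.
With H = 3, solve 30 x 3 - 5.5t = +/- target for each target:
  t = (30 x 3 - 166) / 5.5 = -13.82 (outside (0, 60))
  t = (30 x 3 + 166) / 5.5 = 46.55
  t = (30 x 3 - 194) / 5.5 = -18.91 (outside (0, 60))
  t = (30 x 3 + 194) / 5.5 = 51.64
Valid solutions in (0, 60): {46.55, 51.64} minutes.
The first occurrence is t = 46.55 minutes.
The hands form a 166-degree angle at 46.55 minutes past 3:00.

Final answer: 46.55 minutes past 3:00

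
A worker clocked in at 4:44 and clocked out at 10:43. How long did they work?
From 4:44 to 10:43:
(10 x 60 + 43) - (4 x 60 + 44) = 643 - 284 = 359 minutes
= 5 hours and 59 minutes

Final answer: 5 hours and 59 minutes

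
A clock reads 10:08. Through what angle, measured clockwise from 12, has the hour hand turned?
The hour hand moves 30 degrees per hour and 0.5 degrees per minute.
At 10:08: (10) x 30 + 8 x 0.5 = 300 + 4 = 304 degrees

Final answer: 304 degrees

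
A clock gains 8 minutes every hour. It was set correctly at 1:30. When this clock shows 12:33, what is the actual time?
For every 60 true minutes, the faulty clock advances 68 minutes, so 1 faulty-clock minute corresponds to 60/68 true minutes.
From 1:30 to 12:33 on the faulty dial is 663 minutes.
True elapsed: 663 x 60/68 = 585 minutes = 9 hours and 45 minutes.
True time: 1:30 + 9 hours and 45 minutes = 11:15.

Final answer: 11:15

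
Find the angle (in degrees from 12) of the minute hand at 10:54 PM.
The minute hand moves 6 degrees per minute.
At 10:54: 54 x 6 = 324 degrees

Final answer: 324 degrees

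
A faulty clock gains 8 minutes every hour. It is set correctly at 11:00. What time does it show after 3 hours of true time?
For every 60 true minutes, the faulty clock advances 60 + 8 = 68 minutes.
True elapsed: 3 hours = 180 minutes.
Faulty clock advances: 180 x 68/60 = 204 minutes (drift: 24 minutes ahead).
Shown time: 11:00 + 204 minutes = 2:24.

Final answer: 2:24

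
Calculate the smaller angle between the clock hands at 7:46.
Hour hand position: 7 x 30 + 46 x 0.5 = 233 degrees
Minute hand position: 46 x 6 = 276 degrees
Difference: |233 - 276| = 43 degrees
The angle between the hands is 43 degrees

Final answer: 43 degrees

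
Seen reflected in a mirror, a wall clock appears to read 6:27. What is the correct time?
Reflection across the vertical (12-6) axis maps a hand at angle A degrees to (360 - A) degrees, which sends a reading of T minutes past 12:00 to (720 - T) minutes past 12:00.
Mirror reads 6:27 = 387 minutes past 12:00.
Actual time: (720 - 387) mod 720 = 333 minutes = 5:33.

Final answer: 5:33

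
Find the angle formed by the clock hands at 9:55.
Hour hand position: 9 x 30 + 55 x 0.5 = 297.5 degrees
Minute hand position: 55 x 6 = 330 degrees
Difference: |297.5 - 330| = 32.5 degrees
The angle between the hands is 32.5 degrees

Final answer: 32.5 degrees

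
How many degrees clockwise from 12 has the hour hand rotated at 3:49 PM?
The hour hand moves 30 degrees per hour and 0.5 degrees per minute.
At 3:49: (3) x 30 + 49 x 0.5 = 90 + 24.5 = 114.5 degrees

Final answer: 114.5 degrees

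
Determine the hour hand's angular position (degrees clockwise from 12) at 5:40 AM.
The hour hand moves 30 degrees per hour and 0.5 degrees per minute.
At 5:40: (5) x 30 + 40 x 0.5 = 150 + 20 = 170 degrees

Final answer: 170 degrees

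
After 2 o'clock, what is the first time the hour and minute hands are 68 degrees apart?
At t minutes past 2:00, the hour hand is at 30 x 2 + 0.5t degrees and the minute hand is at 6t degrees.
The smaller angle between them is 68 degrees when |30H - 5.5t| = 68 or |30H - 5.5t| = 292.
With H = 2, solve 30 x 2 - 5.5t = +/- target for each target:
  t = (30 x 2 - 68) / 5.5 = -1.45 (outside (0, 60))
  t = (30 x 2 + 68) / 5.5 = 23.27
  t = (30 x 2 - 292) / 5.5 = -42.18 (outside (0, 60))
  t = (30 x 2 + 292) / 5.5 = 64 (outside (0, 60))
Valid solutions in (0, 60): {23.27} minutes.
The first occurrence is t = 23.27 minutes.
The hands form a 68-degree angle at 23.27 minutes past 2:00.

Final answer: 23.27 minutes past 2:00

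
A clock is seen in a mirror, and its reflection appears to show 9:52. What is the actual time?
Reflection across the vertical (12-6) axis maps a hand at angle A degrees to (360 - A) degrees, which sends a reading of T minutes past 12:00 to (720 - T) minutes past 12:00.
Mirror reads 9:52 = 592 minutes past 12:00.
Actual time: (720 - 592) mod 720 = 128 minutes = 2:08.

Final answer: 2:08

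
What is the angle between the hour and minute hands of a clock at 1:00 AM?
Hour hand position: 1 x 30 + 0 x 0.5 = 30 degrees
Minute hand position: 0 x 6 = 0 degrees
Difference: |30 - 0| = 30 degrees
The angle between the hands is 30 degrees

Final answer: 30 degrees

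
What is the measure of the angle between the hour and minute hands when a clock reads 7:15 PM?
Hour hand position: 7 x 30 + 15 x 0.5 = 217.5 degrees
Minute hand position: 15 x 6 = 90 degrees
Difference: |217.5 - 90| = 127.5 degrees
The angle between the hands is 127.5 degrees

Final answer: 127.5 degrees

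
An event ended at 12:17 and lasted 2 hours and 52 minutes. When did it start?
Starting time: 12:17 = 17 total minutes past 12:00
Subtracting: 2 hours and 52 minutes = 172 minutes
17 - 172 = -155 (negative, add 12 hours = 720) = 565 minutes
= 9 hours and 25 minutes past 12:00 = 9:25

Final answer: 9:25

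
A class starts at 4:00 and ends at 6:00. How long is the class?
From 4:00 to 6:00:
(6 x 60 + 0) - (4 x 60 + 0) = 360 - 240 = 120 minutes
= 2 hours

Final answer: 2 hours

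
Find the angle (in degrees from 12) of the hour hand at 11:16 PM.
The hour hand moves 30 degrees per hour and 0.5 degrees per minute.
At 11:16: (11) x 30 + 16 x 0.5 = 330 + 8 = 338 degrees

Final answer: 338 degrees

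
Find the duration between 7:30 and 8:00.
From 7:30 to 8:00:
(8 x 60 + 0) - (7 x 60 + 30) = 480 - 450 = 30 minutes
= 30 minutes

Final answer: 30 minutes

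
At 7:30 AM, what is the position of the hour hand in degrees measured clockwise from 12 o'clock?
The hour hand moves 30 degrees per hour and 0.5 degrees per minute.
At 7:30: (7) x 30 + 30 x 0.5 = 210 + 15 = 225 degrees

Final answer: 225 degrees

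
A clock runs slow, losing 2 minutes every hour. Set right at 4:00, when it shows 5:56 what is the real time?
For every 60 true minutes, the faulty clock advances 58 minutes, so 1 faulty-clock minute corresponds to 60/58 true minutes.
From 4:00 to 5:56 on the faulty dial is 116 minutes.
True elapsed: 116 x 60/58 = 120 minutes = 2 hours.
True time: 4:00 + 2 hours = 6:00.

Final answer: 6:00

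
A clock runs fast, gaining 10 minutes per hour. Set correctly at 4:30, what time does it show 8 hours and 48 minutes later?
For every 60 true minutes, the faulty clock advances 60 + 10 = 70 minutes.
True elapsed: 8 hours and 48 minutes = 528 minutes.
Faulty clock advances: 528 x 70/60 = 616 minutes (drift: 88 minutes ahead).
Shown time: 4:30 + 616 minutes = 2:46.

Final answer: 2:46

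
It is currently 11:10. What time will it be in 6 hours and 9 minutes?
Starting time: 11:10
Adding 9 minutes to 10 minutes: 10 + 9 = 19 minutes
Adding 6 hours: 11 + 6 = 17 - 12 = 5
Final time: 5:19

Final answer: 5:19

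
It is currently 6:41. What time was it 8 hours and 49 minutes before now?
Starting time: 6:41 = 401 total minutes past 12:00
Subtracting: 8 hours and 49 minutes = 529 minutes
401 - 529 = -128 (negative, add 12 hours = 720) = 592 minutes
= 9 hours and 52 minutes past 12:00 = 9:52

Final answer: 9:52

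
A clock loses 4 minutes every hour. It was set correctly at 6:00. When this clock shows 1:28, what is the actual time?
For every 60 true minutes, the faulty clock advances 56 minutes, so 1 faulty-clock minute corresponds to 60/56 true minutes.
From 6:00 to 1:28 on the faulty dial is 448 minutes.
True elapsed: 448 x 60/56 = 480 minutes = 8 hours.
True time: 6:00 + 8 hours = 2:00.

Final answer: 2:00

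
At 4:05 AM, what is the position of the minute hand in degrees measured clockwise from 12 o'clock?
The minute hand moves 6 degrees per minute.
At 4:05: 5 x 6 = 30 degrees

Final answer: 30 degrees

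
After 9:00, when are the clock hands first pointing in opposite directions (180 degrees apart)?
For hands to be 180 degrees apart: |30H - 5.5t| = 180
With H = 9: t = (30 x 9 + 180)/5.5 = 81.82 or t = (30 x 9 - 180)/5.5 = 16.36
First valid solution (0 < t < 60): t = 16.36 minutes
The hands are opposite at 16.36 minutes past 9:00.

Final answer: 16.36 minutes past 9:00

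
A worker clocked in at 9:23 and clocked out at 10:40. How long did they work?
From 9:23 to 10:40:
(10 x 60 + 40) - (9 x 60 + 23) = 640 - 563 = 77 minutes
= 1 hour and 17 minutes

Final answer: 1 hour and 17 minutes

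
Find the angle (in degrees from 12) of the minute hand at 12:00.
The minute hand moves 6 degrees per minute.
At 12:00: 0 x 6 = 0 degrees

Final answer: 0 degrees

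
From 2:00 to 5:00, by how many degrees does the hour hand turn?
The hour hand moves 0.5 degrees per minute.
Time elapsed: 5:00 - 2:00 = 180 minutes
Angular displacement: 180 x 0.5 = 90 degrees

Final answer: 90 degrees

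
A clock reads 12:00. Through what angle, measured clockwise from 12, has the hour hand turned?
The hour hand moves 30 degrees per hour and 0.5 degrees per minute.
At 12:00: (0) x 30 + 0 x 0.5 = 0 + 0 = 0 degrees

Final answer: 0 degrees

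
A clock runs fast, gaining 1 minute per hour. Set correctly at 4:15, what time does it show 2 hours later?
For every 60 true minutes, the faulty clock advances 60 + 1 = 61 minutes.
True elapsed: 2 hours = 120 minutes.
Faulty clock advances: 120 x 61/60 = 122 minutes (drift: 2 minutes ahead).
Shown time: 4:15 + 122 minutes = 6:17.

Final answer: 6:17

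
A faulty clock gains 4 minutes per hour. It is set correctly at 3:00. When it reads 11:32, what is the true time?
For every 60 true minutes, the faulty clock advances 64 minutes, so 1 faulty-clock minute corresponds to 60/64 true minutes.
From 3:00 to 11:32 on the faulty dial is 512 minutes.
True elapsed: 512 x 60/64 = 480 minutes = 8 hours.
True time: 3:00 + 8 hours = 11:00.

Final answer: 11:00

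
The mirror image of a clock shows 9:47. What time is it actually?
Reflection across the vertical (12-6) axis maps a hand at angle A degrees to (360 - A) degrees, which sends a reading of T minutes past 12:00 to (720 - T) minutes past 12:00.
Mirror reads 9:47 = 587 minutes past 12:00.
Actual time: (720 - 587) mod 720 = 133 minutes = 2:13.

Final answer: 2:13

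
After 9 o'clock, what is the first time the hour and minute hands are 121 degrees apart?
At t minutes past 9:00, the hour hand is at 30 x 9 + 0.5t degrees and the minute hand is at 6t degrees.
The smaller angle between them is 121 degrees when |30H - 5.5t| = 121 or |30H - 5.5t| = 239.
With H = 9, solve 30 x 9 - 5.5t = +/- target for each target:
  t = (30 x 9 - 121) / 5.5 = 27.09
  t = (30 x 9 + 121) / 5.5 = 71.09 (outside (0, 60))
  t = (30 x 9 - 239) / 5.5 = 5.64
  t = (30 x 9 + 239) / 5.5 = 92.55 (outside (0, 60))
Valid solutions in (0, 60): {5.64, 27.09} minutes.
The first occurrence is t = 5.64 minutes.
The hands form a 121-degree angle at 5.64 minutes past 9:00.

Final answer: 5.64 minutes past 9:00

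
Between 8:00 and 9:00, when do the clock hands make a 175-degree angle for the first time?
At t minutes past 8:00, the hour hand is at 30 x 8 + 0.5t degrees and the minute hand is at 6t degrees.
The smaller angle between them is 175 degrees when |30H - 5.5t| = 175 or |30H - 5.5t| = 185.
With H = 8, solve 30 x 8 - 5.5t = +/- target for each target:
  t = (30 x 8 - 175) / 5.5 = 11.82
  t = (30 x 8 + 175) / 5.5 = 75.45 (outside (0, 60))
  t = (30 x 8 - 185) / 5.5 = 10
  t = (30 x 8 + 185) / 5.5 = 77.27 (outside (0, 60))
Valid solutions in (0, 60): {10, 11.82} minutes.
The first occurrence is t = 10 minutes.
The hands form a 175-degree angle at 10 minutes past 8:00.

Final answer: 10 minutes past 8:00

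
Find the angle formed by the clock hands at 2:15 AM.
Hour hand position: 2 x 30 + 15 x 0.5 = 67.5 degrees
Minute hand position: 15 x 6 = 90 degrees
Difference: |67.5 - 90| = 22.5 degrees
The angle between the hands is 22.5 degrees

Final answer: 22.5 degrees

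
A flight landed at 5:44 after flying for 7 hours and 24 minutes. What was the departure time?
Starting time: 5:44 = 344 total minutes past 12:00
Subtracting: 7 hours and 24 minutes = 444 minutes
344 - 444 = -100 (negative, add 12 hours = 720) = 620 minutes
= 10 hours and 20 minutes past 12:00 = 10:20

Final answer: 10:20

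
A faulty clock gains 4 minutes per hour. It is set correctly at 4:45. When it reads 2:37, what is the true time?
For every 60 true minutes, the faulty clock advances 64 minutes, so 1 faulty-clock minute corresponds to 60/64 true minutes.
From 4:45 to 2:37 on the faulty dial is 592 minutes.
True elapsed: 592 x 60/64 = 555 minutes = 9 hours and 15 minutes.
True time: 4:45 + 9 hours and 15 minutes = 2:00.

Final answer: 2:00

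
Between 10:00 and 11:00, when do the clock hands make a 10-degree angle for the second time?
At t minutes past 10:00, the hour hand is at 30 x 10 + 0.5t degrees and the minute hand is at 6t degrees.
The smaller angle between them is 10 degrees when |30H - 5.5t| = 10 or |30H - 5.5t| = 350.
With H = 10, solve 30 x 10 - 5.5t = +/- target for each target:
  t = (30 x 10 - 10) / 5.5 = 52.73
  t = (30 x 10 + 10) / 5.5 = 56.36
  t = (30 x 10 - 350) / 5.5 = -9.09 (outside (0, 60))
  t = (30 x 10 + 350) / 5.5 = 118.18 (outside (0, 60))
Valid solutions in (0, 60): {52.73, 56.36} minutes.
The second occurrence is t = 56.36 minutes.
The hands form a 10-degree angle at 56.36 minutes past 10:00.

Final answer: 56.36 minutes past 10:00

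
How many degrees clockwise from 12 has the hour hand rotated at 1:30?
The hour hand moves 30 degrees per hour and 0.5 degrees per minute.
At 1:30: (1) x 30 + 30 x 0.5 = 30 + 15 = 45 degrees

Final answer: 45 degrees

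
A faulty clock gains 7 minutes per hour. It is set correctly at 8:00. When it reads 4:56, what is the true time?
For every 60 true minutes, the faulty clock advances 67 minutes, so 1 faulty-clock minute corresponds to 60/67 true minutes.
From 8:00 to 4:56 on the faulty dial is 536 minutes.
True elapsed: 536 x 60/67 = 480 minutes = 8 hours.
True time: 8:00 + 8 hours = 4:00.

Final answer: 4:00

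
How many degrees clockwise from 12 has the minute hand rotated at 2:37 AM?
The minute hand moves 6 degrees per minute.
At 2:37: 37 x 6 = 222 degrees

Final answer: 222 degrees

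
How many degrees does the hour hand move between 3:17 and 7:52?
The hour hand moves 0.5 degrees per minute.
Time elapsed: 7:52 - 3:17 = 275 minutes
Angular displacement: 275 x 0.5 = 137.5 degrees

Final answer: 137.5 degrees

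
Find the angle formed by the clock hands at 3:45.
Hour hand position: 3 x 30 + 45 x 0.5 = 112.5 degrees
Minute hand position: 45 x 6 = 270 degrees
Difference: |112.5 - 270| = 157.5 degrees
The angle between the hands is 157.5 degrees

Final answer: 157.5 degrees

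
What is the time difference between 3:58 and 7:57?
From 3:58 to 7:57:
(7 x 60 + 57) - (3 x 60 + 58) = 477 - 238 = 239 minutes
= 3 hours and 59 minutes

Final answer: 3 hours and 59 minutes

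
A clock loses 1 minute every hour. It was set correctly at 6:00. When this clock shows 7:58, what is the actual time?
For every 60 true minutes, the faulty clock advances 59 minutes, so 1 faulty-clock minute corresponds to 60/59 true minutes.
From 6:00 to 7:58 on the faulty dial is 118 minutes.
True elapsed: 118 x 60/59 = 120 minutes = 2 hours.
True time: 6:00 + 2 hours = 8:00.

Final answer: 8:00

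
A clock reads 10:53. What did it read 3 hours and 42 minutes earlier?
Starting time: 10:53 = 653 total minutes past 12:00
Subtracting: 3 hours and 42 minutes = 222 minutes
653 - 222 = 431 minutes
= 7 hours and 11 minutes past 12:00 = 7:11

Final answer: 7:11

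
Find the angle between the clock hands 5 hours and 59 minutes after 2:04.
First find the time 5 hours and 59 minutes after 2:04.
Total minutes: 2 x 60 + 4 + 5 x 60 + 59 = 483.
483 mod 720 = 483 minutes = 8:03.
Now compute the angle at 8:03:
Hour hand: 8 x 30 + 3 x 0.5 = 241.5 degrees
Minute hand: 3 x 6 = 18 degrees
Difference: |241.5 - 18| = 223.5 degrees
Smaller angle: 360 - 223.5 = 136.5 degrees

Final answer: 136.5 degrees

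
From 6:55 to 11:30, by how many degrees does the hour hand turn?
The hour hand moves 0.5 degrees per minute.
Time elapsed: 11:30 - 6:55 = 275 minutes
Angular displacement: 275 x 0.5 = 137.5 degrees

Final answer: 137.5 degrees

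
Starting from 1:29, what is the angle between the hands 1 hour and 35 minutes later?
First find the time 1 hour and 35 minutes after 1:29.
Total minutes: 1 x 60 + 29 + 1 x 60 + 35 = 184.
184 mod 720 = 184 minutes = 3:04.
Now compute the angle at 3:04:
Hour hand: 3 x 30 + 4 x 0.5 = 92 degrees
Minute hand: 4 x 6 = 24 degrees
Difference: |92 - 24| = 68 degrees
The angle is 68 degrees

Final answer: 68 degrees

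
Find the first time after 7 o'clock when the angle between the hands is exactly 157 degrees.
At t minutes past 7:00, the hour hand is at 30 x 7 + 0.5t degrees and the minute hand is at 6t degrees.
The smaller angle between them is 157 degrees when |30H - 5.5t| = 157 or |30H - 5.5t| = 203.
With H = 7, solve 30 x 7 - 5.5t = +/- target for each target:
  t = (30 x 7 - 157) / 5.5 = 9.64
  t = (30 x 7 + 157) / 5.5 = 66.73 (outside (0, 60))
  t = (30 x 7 - 203) / 5.5 = 1.27
  t = (30 x 7 + 203) / 5.5 = 75.09 (outside (0, 60))
Valid solutions in (0, 60): {1.27, 9.64} minutes.
The first occurrence is t = 1.27 minutes.
The hands form a 157-degree angle at 1.27 minutes past 7:00.

Final answer: 1.27 minutes past 7:00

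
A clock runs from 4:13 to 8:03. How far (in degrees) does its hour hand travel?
The hour hand moves 0.5 degrees per minute.
Time elapsed: 8:03 - 4:13 = 230 minutes
Angular displacement: 230 x 0.5 = 115 degrees

Final answer: 115 degrees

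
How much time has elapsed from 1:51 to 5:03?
From 1:51 to 5:03:
(5 x 60 + 3) - (1 x 60 + 51) = 303 - 111 = 192 minutes
= 3 hours and 12 minutes

Final answer: 3 hours and 12 minutes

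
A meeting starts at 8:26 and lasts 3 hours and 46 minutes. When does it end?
Starting time: 8:26
Adding 46 minutes to 26 minutes: 26 + 46 = 72 minutes = 1 hour and 12 minutes
Adding 3 hours: 8 + 3 + 1 (carry) = 12
Final time: 12:12

Final answer: 12:12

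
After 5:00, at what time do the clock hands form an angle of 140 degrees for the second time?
At t minutes past 5:00, the hour hand is at 30 x 5 + 0.5t degrees and the minute hand is at 6t degrees.
The smaller angle between them is 140 degrees when |30H - 5.5t| = 140 or |30H - 5.5t| = 220.
With H = 5, solve 30 x 5 - 5.5t = +/- target for each target:
  t = (30 x 5 - 140) / 5.5 = 1.82
  t = (30 x 5 + 140) / 5.5 = 52.73
  t = (30 x 5 - 220) / 5.5 = -12.73 (outside (0, 60))
  t = (30 x 5 + 220) / 5.5 = 67.27 (outside (0, 60))
Valid solutions in (0, 60): {1.82, 52.73} minutes.
The second occurrence is t = 52.73 minutes.
The hands form a 140-degree angle at 52.73 minutes past 5:00.

Final answer: 52.73 minutes past 5:00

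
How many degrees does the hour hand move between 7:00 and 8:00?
The hour hand moves 0.5 degrees per minute.
Time elapsed: 8:00 - 7:00 = 60 minutes
Angular displacement: 60 x 0.5 = 30 degrees

Final answer: 30 degrees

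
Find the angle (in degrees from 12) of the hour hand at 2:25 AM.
The hour hand moves 30 degrees per hour and 0.5 degrees per minute.
At 2:25: (2) x 30 + 25 x 0.5 = 60 + 12.5 = 72.5 degrees

Final answer: 72.5 degrees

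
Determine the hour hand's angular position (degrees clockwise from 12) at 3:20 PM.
The hour hand moves 30 degrees per hour and 0.5 degrees per minute.
At 3:20: (3) x 30 + 20 x 0.5 = 90 + 10 = 100 degrees

Final answer: 100 degrees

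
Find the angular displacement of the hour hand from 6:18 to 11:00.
The hour hand moves 0.5 degrees per minute.
Time elapsed: 11:00 - 6:18 = 282 minutes
Angular displacement: 282 x 0.5 = 141 degrees

Final answer: 141 degrees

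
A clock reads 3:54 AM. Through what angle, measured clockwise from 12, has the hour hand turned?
The hour hand moves 30 degrees per hour and 0.5 degrees per minute.
At 3:54: (3) x 30 + 54 x 0.5 = 90 + 27 = 117 degrees

Final answer: 117 degrees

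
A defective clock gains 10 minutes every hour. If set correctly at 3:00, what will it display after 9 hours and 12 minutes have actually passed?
For every 60 true minutes, the faulty clock advances 60 + 10 = 70 minutes.
True elapsed: 9 hours and 12 minutes = 552 minutes.
Faulty clock advances: 552 x 70/60 = 644 minutes (drift: 92 minutes ahead).
Shown time: 3:00 + 644 minutes = 1:44.

Final answer: 1:44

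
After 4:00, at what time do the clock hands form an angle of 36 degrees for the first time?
At t minutes past 4:00, the hour hand is at 30 x 4 + 0.5t degrees and the minute hand is at 6t degrees.
The smaller angle between them is 36 degrees when |30H - 5.5t| = 36 or |30H - 5.5t| = 324.
With H = 4, solve 30 x 4 - 5.5t = +/- target for each target:
  t = (30 x 4 - 36) / 5.5 = 15.27
  t = (30 x 4 + 36) / 5.5 = 28.36
  t = (30 x 4 - 324) / 5.5 = -37.09 (outside (0, 60))
  t = (30 x 4 + 324) / 5.5 = 80.73 (outside (0, 60))
Valid solutions in (0, 60): {15.27, 28.36} minutes.
The first occurrence is t = 15.27 minutes.
The hands form a 36-degree angle at 15.27 minutes past 4:00.

Final answer: 15.27 minutes past 4:00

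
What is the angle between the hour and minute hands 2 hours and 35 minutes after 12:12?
First find the time 2 hours and 35 minutes after 12:12.
Total minutes: 12 x 60 + 12 + 2 x 60 + 35 = 887.
887 mod 720 = 167 minutes = 2:47.
Now compute the angle at 2:47:
Hour hand: 2 x 30 + 47 x 0.5 = 83.5 degrees
Minute hand: 47 x 6 = 282 degrees
Difference: |83.5 - 282| = 198.5 degrees
Smaller angle: 360 - 198.5 = 161.5 degrees

Final answer: 161.5 degrees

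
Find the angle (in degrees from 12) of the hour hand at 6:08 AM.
The hour hand moves 30 degrees per hour and 0.5 degrees per minute.
At 6:08: (6) x 30 + 8 x 0.5 = 180 + 4 = 184 degrees

Final answer: 184 degrees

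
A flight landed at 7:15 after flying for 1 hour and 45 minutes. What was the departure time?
Starting time: 7:15 = 435 total minutes past 12:00
Subtracting: 1 hour and 45 minutes = 105 minutes
435 - 105 = 330 minutes
= 5 hours and 30 minutes past 12:00 = 5:30

Final answer: 5:30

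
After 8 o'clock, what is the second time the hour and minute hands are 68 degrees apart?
At t minutes past 8:00, the hour hand is at 30 x 8 + 0.5t degrees and the minute hand is at 6t degrees.
The smaller angle between them is 68 degrees when |30H - 5.5t| = 68 or |30H - 5.5t| = 292.
With H = 8, solve 30 x 8 - 5.5t = +/- target for each target:
  t = (30 x 8 - 68) / 5.5 = 31.27
  t = (30 x 8 + 68) / 5.5 = 56
  t = (30 x 8 - 292) / 5.5 = -9.45 (outside (0, 60))
  t = (30 x 8 + 292) / 5.5 = 96.73 (outside (0, 60))
Valid solutions in (0, 60): {31.27, 56} minutes.
The second occurrence is t = 56 minutes.
The hands form a 68-degree angle at 56 minutes past 8:00.

Final answer: 56 minutes past 8:00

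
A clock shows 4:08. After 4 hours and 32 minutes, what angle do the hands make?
First find the time 4 hours and 32 minutes after 4:08.
Total minutes: 4 x 60 + 8 + 4 x 60 + 32 = 520.
520 mod 720 = 520 minutes = 8:40.
Now compute the angle at 8:40:
Hour hand: 8 x 30 + 40 x 0.5 = 260 degrees
Minute hand: 40 x 6 = 240 degrees
Difference: |260 - 240| = 20 degrees
The angle is 20 degrees

Final answer: 20 degrees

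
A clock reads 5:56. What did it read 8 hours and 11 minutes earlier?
Starting time: 5:56 = 356 total minutes past 12:00
Subtracting: 8 hours and 11 minutes = 491 minutes
356 - 491 = -135 (negative, add 12 hours = 720) = 585 minutes
= 9 hours and 45 minutes past 12:00 = 9:45

Final answer: 9:45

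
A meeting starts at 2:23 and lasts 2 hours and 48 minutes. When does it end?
Starting time: 2:23
Adding 48 minutes to 23 minutes: 23 + 48 = 71 minutes = 1 hour and 11 minutes
Adding 2 hours: 2 + 2 + 1 (carry) = 5
Final time: 5:11

Final answer: 5:11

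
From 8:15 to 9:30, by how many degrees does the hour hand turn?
The hour hand moves 0.5 degrees per minute.
Time elapsed: 9:30 - 8:15 = 75 minutes
Angular displacement: 75 x 0.5 = 37.5 degrees

Final answer: 37.5 degrees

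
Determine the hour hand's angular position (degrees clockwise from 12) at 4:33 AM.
The hour hand moves 30 degrees per hour and 0.5 degrees per minute.
At 4:33: (4) x 30 + 33 x 0.5 = 120 + 16.5 = 136.5 degrees

Final answer: 136.5 degrees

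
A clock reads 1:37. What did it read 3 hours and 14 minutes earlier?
Starting time: 1:37 = 97 total minutes past 12:00
Subtracting: 3 hours and 14 minutes = 194 minutes
97 - 194 = -97 (negative, add 12 hours = 720) = 623 minutes
= 10 hours and 23 minutes past 12:00 = 10:23

Final answer: 10:23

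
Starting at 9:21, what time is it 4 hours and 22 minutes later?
Starting time: 9:21
Adding 22 minutes to 21 minutes: 21 + 22 = 43 minutes
Adding 4 hours: 9 + 4 = 13 - 12 = 1
Final time: 1:43

Final answer: 1:43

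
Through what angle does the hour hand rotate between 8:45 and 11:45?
The hour hand moves 0.5 degrees per minute.
Time elapsed: 11:45 - 8:45 = 180 minutes
Angular displacement: 180 x 0.5 = 90 degrees

Final answer: 90 degrees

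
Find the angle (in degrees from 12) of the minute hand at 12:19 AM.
The minute hand moves 6 degrees per minute.
At 12:19: 19 x 6 = 114 degrees

Final answer: 114 degrees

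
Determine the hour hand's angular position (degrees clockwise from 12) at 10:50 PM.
The hour hand moves 30 degrees per hour and 0.5 degrees per minute.
At 10:50: (10) x 30 + 50 x 0.5 = 300 + 25 = 325 degrees

Final answer: 325 degrees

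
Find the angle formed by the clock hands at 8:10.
Hour hand position: 8 x 30 + 10 x 0.5 = 245 degrees
Minute hand position: 10 x 6 = 60 degrees
Difference: |245 - 60| = 185 degrees
Since 185 > 180, the smaller angle is 360 - 185 = 175 degrees

Final answer: 175 degrees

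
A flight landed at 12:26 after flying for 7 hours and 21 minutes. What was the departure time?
Starting time: 12:26 = 26 total minutes past 12:00
Subtracting: 7 hours and 21 minutes = 441 minutes
26 - 441 = -415 (negative, add 12 hours = 720) = 305 minutes
= 5 hours and 5 minutes past 12:00 = 5:05

Final answer: 5:05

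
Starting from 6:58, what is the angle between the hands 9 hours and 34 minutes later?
First find the time 9 hours and 34 minutes after 6:58.
Total minutes: 6 x 60 + 58 + 9 x 60 + 34 = 992.
992 mod 720 = 272 minutes = 4:32.
Now compute the angle at 4:32:
Hour hand: 4 x 30 + 32 x 0.5 = 136 degrees
Minute hand: 32 x 6 = 192 degrees
Difference: |136 - 192| = 56 degrees
The angle is 56 degrees

Final answer: 56 degrees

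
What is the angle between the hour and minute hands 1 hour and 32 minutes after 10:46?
First find the time 1 hour and 32 minutes after 10:46.
Total minutes: 10 x 60 + 46 + 1 x 60 + 32 = 738.
738 mod 720 = 18 minutes = 12:18.
Now compute the angle at 12:18:
Hour hand: 0 x 30 + 18 x 0.5 = 9 degrees
Minute hand: 18 x 6 = 108 degrees
Difference: |9 - 108| = 99 degrees
The angle is 99 degrees

Final answer: 99 degrees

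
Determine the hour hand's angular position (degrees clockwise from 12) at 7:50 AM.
The hour hand moves 30 degrees per hour and 0.5 degrees per minute.
At 7:50: (7) x 30 + 50 x 0.5 = 210 + 25 = 235 degrees

Final answer: 235 degrees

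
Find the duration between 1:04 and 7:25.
From 1:04 to 7:25:
(7 x 60 + 25) - (1 x 60 + 4) = 445 - 64 = 381 minutes
= 6 hours and 21 minutes

Final answer: 6 hours and 21 minutes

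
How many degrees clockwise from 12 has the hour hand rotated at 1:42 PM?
The hour hand moves 30 degrees per hour and 0.5 degrees per minute.
At 1:42: (1) x 30 + 42 x 0.5 = 30 + 21 = 51 degrees

Final answer: 51 degrees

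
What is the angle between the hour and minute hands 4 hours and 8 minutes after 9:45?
First find the time 4 hours and 8 minutes after 9:45.
Total minutes: 9 x 60 + 45 + 4 x 60 + 8 = 833.
833 mod 720 = 113 minutes = 1:53.
Now compute the angle at 1:53:
Hour hand: 1 x 30 + 53 x 0.5 = 56.5 degrees
Minute hand: 53 x 6 = 318 degrees
Difference: |56.5 - 318| = 261.5 degrees
Smaller angle: 360 - 261.5 = 98.5 degrees

Final answer: 98.5 degrees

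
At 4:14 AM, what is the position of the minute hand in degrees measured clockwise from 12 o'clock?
The minute hand moves 6 degrees per minute.
At 4:14: 14 x 6 = 84 degrees

Final answer: 84 degrees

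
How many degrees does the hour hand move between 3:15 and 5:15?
The hour hand moves 0.5 degrees per minute.
Time elapsed: 5:15 - 3:15 = 120 minutes
Angular displacement: 120 x 0.5 = 60 degrees

Final answer: 60 degrees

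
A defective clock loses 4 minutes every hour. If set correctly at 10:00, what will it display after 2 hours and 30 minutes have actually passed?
For every 60 true minutes, the faulty clock advances 60 - 4 = 56 minutes.
True elapsed: 2 hours and 30 minutes = 150 minutes.
Faulty clock advances: 150 x 56/60 = 140 minutes (drift: 10 minutes behind).
Shown time: 10:00 + 140 minutes = 12:20.

Final answer: 12:20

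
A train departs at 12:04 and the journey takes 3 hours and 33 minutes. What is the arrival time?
Starting time: 12:04
Adding 33 minutes to 4 minutes: 4 + 33 = 37 minutes
Adding 3 hours: 12 + 3 = 15 - 12 = 3
Final time: 3:37

Final answer: 3:37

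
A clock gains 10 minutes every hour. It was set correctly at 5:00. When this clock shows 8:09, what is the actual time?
For every 60 true minutes, the faulty clock advances 70 minutes, so 1 faulty-clock minute corresponds to 60/70 true minutes.
From 5:00 to 8:09 on the faulty dial is 189 minutes.
True elapsed: 189 x 60/70 = 162 minutes = 2 hours and 42 minutes.
True time: 5:00 + 2 hours and 42 minutes = 7:42.

Final answer: 7:42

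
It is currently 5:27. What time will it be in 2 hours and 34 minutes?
Starting time: 5:27
Adding 34 minutes to 27 minutes: 27 + 34 = 61 minutes = 1 hour and 1 minute
Adding 2 hours: 5 + 2 + 1 (carry) = 8
Final time: 8:01

Final answer: 8:01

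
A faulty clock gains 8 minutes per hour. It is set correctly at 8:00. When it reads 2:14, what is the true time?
For every 60 true minutes, the faulty clock advances 68 minutes, so 1 faulty-clock minute corresponds to 60/68 true minutes.
From 8:00 to 2:14 on the faulty dial is 374 minutes.
True elapsed: 374 x 60/68 = 330 minutes = 5 hours and 30 minutes.
True time: 8:00 + 5 hours and 30 minutes = 1:30.

Final answer: 1:30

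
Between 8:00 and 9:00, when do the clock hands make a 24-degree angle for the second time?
At t minutes past 8:00, the hour hand is at 30 x 8 + 0.5t degrees and the minute hand is at 6t degrees.
The smaller angle between them is 24 degrees when |30H - 5.5t| = 24 or |30H - 5.5t| = 336.
With H = 8, solve 30 x 8 - 5.5t = +/- target for each target:
  t = (30 x 8 - 24) / 5.5 = 39.27
  t = (30 x 8 + 24) / 5.5 = 48
  t = (30 x 8 - 336) / 5.5 = -17.45 (outside (0, 60))
  t = (30 x 8 + 336) / 5.5 = 104.73 (outside (0, 60))
Valid solutions in (0, 60): {39.27, 48} minutes.
The second occurrence is t = 48 minutes.
The hands form a 24-degree angle at 48 minutes past 8:00.

Final answer: 48 minutes past 8:00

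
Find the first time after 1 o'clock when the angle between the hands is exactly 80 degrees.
At t minutes past 1:00, the hour hand is at 30 x 1 + 0.5t degrees and the minute hand is at 6t degrees.
The smaller angle between them is 80 degrees when |30H - 5.5t| = 80 or |30H - 5.5t| = 280.
With H = 1, solve 30 x 1 - 5.5t = +/- target for each target:
  t = (30 x 1 - 80) / 5.5 = -9.09 (outside (0, 60))
  t = (30 x 1 + 80) / 5.5 = 20
  t = (30 x 1 - 280) / 5.5 = -45.45 (outside (0, 60))
  t = (30 x 1 + 280) / 5.5 = 56.36
Valid solutions in (0, 60): {20, 56.36} minutes.
The first occurrence is t = 20 minutes.
The hands form a 80-degree angle at 20 minutes past 1:00.

Final answer: 20 minutes past 1:00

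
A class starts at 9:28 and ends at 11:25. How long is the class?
From 9:28 to 11:25:
(11 x 60 + 25) - (9 x 60 + 28) = 685 - 568 = 117 minutes
= 1 hour and 57 minutes

Final answer: 1 hour and 57 minutes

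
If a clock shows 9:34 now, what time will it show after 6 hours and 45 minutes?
Starting time: 9:34
Adding 45 minutes to 34 minutes: 34 + 45 = 79 minutes = 1 hour and 19 minutes
Adding 6 hours: 9 + 6 + 1 (carry) = 16 - 12 = 4
Final time: 4:19

Final answer: 4:19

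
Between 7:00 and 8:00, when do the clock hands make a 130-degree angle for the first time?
At t minutes past 7:00, the hour hand is at 30 x 7 + 0.5t degrees and the minute hand is at 6t degrees.
The smaller angle between them is 130 degrees when |30H - 5.5t| = 130 or |30H - 5.5t| = 230.
With H = 7, solve 30 x 7 - 5.5t = +/- target for each target:
  t = (30 x 7 - 130) / 5.5 = 14.55
  t = (30 x 7 + 130) / 5.5 = 61.82 (outside (0, 60))
  t = (30 x 7 - 230) / 5.5 = -3.64 (outside (0, 60))
  t = (30 x 7 + 230) / 5.5 = 80 (outside (0, 60))
Valid solutions in (0, 60): {14.55} minutes.
The first occurrence is t = 14.55 minutes.
The hands form a 130-degree angle at 14.55 minutes past 7:00.

Final answer: 14.55 minutes past 7:00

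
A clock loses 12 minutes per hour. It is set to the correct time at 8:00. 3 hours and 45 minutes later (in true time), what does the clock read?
For every 60 true minutes, the faulty clock advances 60 - 12 = 48 minutes.
True elapsed: 3 hours and 45 minutes = 225 minutes.
Faulty clock advances: 225 x 48/60 = 180 minutes (drift: 45 minutes behind).
Shown time: 8:00 + 180 minutes = 11:00.

Final answer: 11:00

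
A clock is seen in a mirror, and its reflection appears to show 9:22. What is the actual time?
Reflection across the vertical (12-6) axis maps a hand at angle A degrees to (360 - A) degrees, which sends a reading of T minutes past 12:00 to (720 - T) minutes past 12:00.
Mirror reads 9:22 = 562 minutes past 12:00.
Actual time: (720 - 562) mod 720 = 158 minutes = 2:38.

Final answer: 2:38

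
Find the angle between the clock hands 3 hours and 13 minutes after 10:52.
First find the time 3 hours and 13 minutes after 10:52.
Total minutes: 10 x 60 + 52 + 3 x 60 + 13 = 845.
845 mod 720 = 125 minutes = 2:05.
Now compute the angle at 2:05:
Hour hand: 2 x 30 + 5 x 0.5 = 62.5 degrees
Minute hand: 5 x 6 = 30 degrees
Difference: |62.5 - 30| = 32.5 degrees
The angle is 32.5 degrees

Final answer: 32.5 degrees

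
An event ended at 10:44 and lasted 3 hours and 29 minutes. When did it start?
Starting time: 10:44 = 644 total minutes past 12:00
Subtracting: 3 hours and 29 minutes = 209 minutes
644 - 209 = 435 minutes
= 7 hours and 15 minutes past 12:00 = 7:15

Final answer: 7:15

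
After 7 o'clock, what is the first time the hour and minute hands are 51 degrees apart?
At t minutes past 7:00, the hour hand is at 30 x 7 + 0.5t degrees and the minute hand is at 6t degrees.
The smaller angle between them is 51 degrees when |30H - 5.5t| = 51 or |30H - 5.5t| = 309.
With H = 7, solve 30 x 7 - 5.5t = +/- target for each target:
  t = (30 x 7 - 51) / 5.5 = 28.91
  t = (30 x 7 + 51) / 5.5 = 47.45
  t = (30 x 7 - 309) / 5.5 = -18 (outside (0, 60))
  t = (30 x 7 + 309) / 5.5 = 94.36 (outside (0, 60))
Valid solutions in (0, 60): {28.91, 47.45} minutes.
The first occurrence is t = 28.91 minutes.
The hands form a 51-degree angle at 28.91 minutes past 7:00.

Final answer: 28.91 minutes past 7:00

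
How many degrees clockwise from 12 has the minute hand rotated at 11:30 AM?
The minute hand moves 6 degrees per minute.
At 11:30: 30 x 6 = 180 degrees

Final answer: 180 degrees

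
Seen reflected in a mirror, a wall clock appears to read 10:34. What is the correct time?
Reflection across the vertical (12-6) axis maps a hand at angle A degrees to (360 - A) degrees, which sends a reading of T minutes past 12:00 to (720 - T) minutes past 12:00.
Mirror reads 10:34 = 634 minutes past 12:00.
Actual time: (720 - 634) mod 720 = 86 minutes = 1:26.

Final answer: 1:26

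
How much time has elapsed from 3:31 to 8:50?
From 3:31 to 8:50:
(8 x 60 + 50) - (3 x 60 + 31) = 530 - 211 = 319 minutes
= 5 hours and 19 minutes

Final answer: 5 hours and 19 minutes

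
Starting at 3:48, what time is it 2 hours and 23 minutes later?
Starting time: 3:48
Adding 23 minutes to 48 minutes: 48 + 23 = 71 minutes = 1 hour and 11 minutes
Adding 2 hours: 3 + 2 + 1 (carry) = 6
Final time: 6:11

Final answer: 6:11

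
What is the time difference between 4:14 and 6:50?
From 4:14 to 6:50:
(6 x 60 + 50) - (4 x 60 + 14) = 410 - 254 = 156 minutes
= 2 hours and 36 minutes

Final answer: 2 hours and 36 minutes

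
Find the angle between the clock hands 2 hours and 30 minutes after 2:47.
First find the time 2 hours and 30 minutes after 2:47.
Total minutes: 2 x 60 + 47 + 2 x 60 + 30 = 317.
317 mod 720 = 317 minutes = 5:17.
Now compute the angle at 5:17:
Hour hand: 5 x 30 + 17 x 0.5 = 158.5 degrees
Minute hand: 17 x 6 = 102 degrees
Difference: |158.5 - 102| = 56.5 degrees
The angle is 56.5 degrees

Final answer: 56.5 degrees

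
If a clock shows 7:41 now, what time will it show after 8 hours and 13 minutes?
Starting time: 7:41
Adding 13 minutes to 41 minutes: 41 + 13 = 54 minutes
Adding 8 hours: 7 + 8 = 15 - 12 = 3
Final time: 3:54

Final answer: 3:54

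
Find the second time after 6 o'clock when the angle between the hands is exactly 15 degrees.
At t minutes past 6:00, the hour hand is at 30 x 6 + 0.5t degrees and the minute hand is at 6t degrees.
The smaller angle between them is 15 degrees when |30H - 5.5t| = 15 or |30H - 5.5t| = 345.
With H = 6, solve 30 x 6 - 5.5t = +/- target for each target:
  t = (30 x 6 - 15) / 5.5 = 30
  t = (30 x 6 + 15) / 5.5 = 35.45
  t = (30 x 6 - 345) / 5.5 = -30 (outside (0, 60))
  t = (30 x 6 + 345) / 5.5 = 95.45 (outside (0, 60))
Valid solutions in (0, 60): {30, 35.45} minutes.
The second occurrence is t = 35.45 minutes.
The hands form a 15-degree angle at 35.45 minutes past 6:00.

Final answer: 35.45 minutes past 6:00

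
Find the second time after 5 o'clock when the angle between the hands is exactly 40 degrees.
At t minutes past 5:00, the hour hand is at 30 x 5 + 0.5t degrees and the minute hand is at 6t degrees.
The smaller angle between them is 40 degrees when |30H - 5.5t| = 40 or |30H - 5.5t| = 320.
With H = 5, solve 30 x 5 - 5.5t = +/- target for each target:
  t = (30 x 5 - 40) / 5.5 = 20
  t = (30 x 5 + 40) / 5.5 = 34.55
  t = (30 x 5 - 320) / 5.5 = -30.91 (outside (0, 60))
  t = (30 x 5 + 320) / 5.5 = 85.45 (outside (0, 60))
Valid solutions in (0, 60): {20, 34.55} minutes.
The second occurrence is t = 34.55 minutes.
The hands form a 40-degree angle at 34.55 minutes past 5:00.

Final answer: 34.55 minutes past 5:00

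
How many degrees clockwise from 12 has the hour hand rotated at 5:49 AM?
The hour hand moves 30 degrees per hour and 0.5 degrees per minute.
At 5:49: (5) x 30 + 49 x 0.5 = 150 + 24.5 = 174.5 degrees

Final answer: 174.5 degrees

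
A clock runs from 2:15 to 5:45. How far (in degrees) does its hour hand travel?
The hour hand moves 0.5 degrees per minute.
Time elapsed: 5:45 - 2:15 = 210 minutes
Angular displacement: 210 x 0.5 = 105 degrees

Final answer: 105 degrees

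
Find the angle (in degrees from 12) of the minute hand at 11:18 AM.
The minute hand moves 6 degrees per minute.
At 11:18: 18 x 6 = 108 degrees

Final answer: 108 degrees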